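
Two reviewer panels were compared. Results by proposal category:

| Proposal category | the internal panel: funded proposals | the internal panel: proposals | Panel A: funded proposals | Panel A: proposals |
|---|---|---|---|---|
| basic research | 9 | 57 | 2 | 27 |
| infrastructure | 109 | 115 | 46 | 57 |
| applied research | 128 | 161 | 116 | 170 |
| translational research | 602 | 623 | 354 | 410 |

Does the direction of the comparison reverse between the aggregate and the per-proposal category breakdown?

No

Basic research: the internal panel 9/57 = 15.8%, Panel A 2/27 = 7.4% → the internal panel
Infrastructure: the internal panel 109/115 = 94.8%, Panel A 46/57 = 80.7% → the internal panel
Applied research: the internal panel 128/161 = 79.5%, Panel A 116/170 = 68.2% → the internal panel
Translational research: the internal panel 602/623 = 96.6%, Panel A 354/410 = 86.3% → the internal panel
Overall: the internal panel 848/956 = 88.7%, Panel A 518/664 = 78.0% → the internal panel
The internal panel wins overall and in every proposal group — no reversal.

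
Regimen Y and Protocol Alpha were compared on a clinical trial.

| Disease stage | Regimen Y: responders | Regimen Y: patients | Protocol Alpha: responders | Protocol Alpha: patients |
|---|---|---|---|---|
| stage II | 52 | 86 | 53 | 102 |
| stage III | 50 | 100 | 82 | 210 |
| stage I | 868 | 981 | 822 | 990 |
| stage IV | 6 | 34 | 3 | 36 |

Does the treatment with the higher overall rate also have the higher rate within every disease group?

Yes

Stage II: Regimen Y 52/86 = 60.5%, Protocol Alpha 53/102 = 52.0% → Regimen Y
Stage III: Regimen Y 50/100 = 50.0%, Protocol Alpha 82/210 = 39.0% → Regimen Y
Stage I: Regimen Y 868/981 = 88.5%, Protocol Alpha 822/990 = 83.0% → Regimen Y
Stage IV: Regimen Y 6/34 = 17.6%, Protocol Alpha 3/36 = 8.3% → Regimen Y
Overall: Regimen Y 976/1201 = 81.3%, Protocol Alpha 960/1338 = 71.7% → Regimen Y
Regimen Y wins overall and in every disease group — no reversal.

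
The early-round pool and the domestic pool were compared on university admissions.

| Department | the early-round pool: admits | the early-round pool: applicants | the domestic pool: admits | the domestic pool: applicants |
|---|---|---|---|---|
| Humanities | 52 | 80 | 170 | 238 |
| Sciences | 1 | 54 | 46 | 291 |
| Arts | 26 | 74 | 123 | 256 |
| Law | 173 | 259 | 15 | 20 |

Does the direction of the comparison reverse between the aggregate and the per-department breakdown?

Yes

Humanities: the early-round pool 52/80 = 65.0%, the domestic pool 170/238 = 71.4% → the domestic pool
Sciences: the early-round pool 1/54 = 1.9%, the domestic pool 46/291 = 15.8% → the domestic pool
Arts: the early-round pool 26/74 = 35.1%, the domestic pool 123/256 = 48.0% → the domestic pool
Law: the early-round pool 173/259 = 66.8%, the domestic pool 15/20 = 75.0% → the domestic pool
Overall: the early-round pool 252/467 = 54.0%, the domestic pool 354/805 = 44.0% → the early-round pool
The domestic pool wins each department group but the early-round pool wins overall — the comparison reverses. The domestic pool's applicants skew toward Sciences, which has a lower base rate.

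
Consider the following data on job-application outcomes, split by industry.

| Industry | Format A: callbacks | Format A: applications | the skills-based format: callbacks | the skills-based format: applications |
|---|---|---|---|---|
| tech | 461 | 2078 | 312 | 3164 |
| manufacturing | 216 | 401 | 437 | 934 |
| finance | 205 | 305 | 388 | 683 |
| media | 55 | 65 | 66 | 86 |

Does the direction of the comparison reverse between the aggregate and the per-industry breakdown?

No

Tech: Format A 461/2078 = 22.2%, the skills-based format 312/3164 = 9.9% → Format A
Manufacturing: Format A 216/401 = 53.9%, the skills-based format 437/934 = 46.8% → Format A
Finance: Format A 205/305 = 67.2%, the skills-based format 388/683 = 56.8% → Format A
Media: Format A 55/65 = 84.6%, the skills-based format 66/86 = 76.7% → Format A
Overall: Format A 937/2849 = 32.9%, the skills-based format 1203/4867 = 24.7% → Format A
Format A wins overall and in every industry group — no reversal.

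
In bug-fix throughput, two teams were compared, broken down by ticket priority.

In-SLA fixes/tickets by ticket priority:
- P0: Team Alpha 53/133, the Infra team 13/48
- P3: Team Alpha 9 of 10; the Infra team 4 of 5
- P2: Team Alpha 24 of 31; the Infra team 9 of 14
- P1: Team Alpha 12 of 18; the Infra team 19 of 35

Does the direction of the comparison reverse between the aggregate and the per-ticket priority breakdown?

No

P0: Team Alpha 53/133 = 39.8%, the Infra team 13/48 = 27.1% → Team Alpha
P3: Team Alpha 9/10 = 90.0%, the Infra team 4/5 = 80.0% → Team Alpha
P2: Team Alpha 24/31 = 77.4%, the Infra team 9/14 = 64.3% → Team Alpha
P1: Team Alpha 12/18 = 66.7%, the Infra team 19/35 = 54.3% → Team Alpha
Overall: Team Alpha 98/192 = 51.0%, the Infra team 45/102 = 44.1% → Team Alpha
Team Alpha wins overall and in every ticket group — no reversal.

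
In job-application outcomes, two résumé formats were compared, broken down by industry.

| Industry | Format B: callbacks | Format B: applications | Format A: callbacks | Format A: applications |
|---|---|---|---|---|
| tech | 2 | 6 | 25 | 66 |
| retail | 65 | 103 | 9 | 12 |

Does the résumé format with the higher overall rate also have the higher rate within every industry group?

No

Tech: Format B 2/6 = 33.3%, Format A 25/66 = 37.9% → Format A
Retail: Format B 65/103 = 63.1%, Format A 9/12 = 75.0% → Format A
Overall: Format B 67/109 = 61.5%, Format A 34/78 = 43.6% → Format B
Format A wins each industry group but Format B wins overall — the comparison reverses. Format A's applications skew toward tech, which has a lower base rate.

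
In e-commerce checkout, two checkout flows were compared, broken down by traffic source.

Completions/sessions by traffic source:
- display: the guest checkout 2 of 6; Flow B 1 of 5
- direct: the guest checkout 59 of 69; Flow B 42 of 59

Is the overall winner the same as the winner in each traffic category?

Display: the guest checkout 2/6 = 33.3%, Flow B 1/5 = 20.0% → the guest checkout
Direct: the guest checkout 59/69 = 85.5%, Flow B 42/59 = 71.2% → the guest checkout
Overall: the guest checkout 61/75 = 81.3%, Flow B 43/64 = 67.2% → the guest checkout
The guest checkout wins overall and in every traffic group — no reversal.

Yes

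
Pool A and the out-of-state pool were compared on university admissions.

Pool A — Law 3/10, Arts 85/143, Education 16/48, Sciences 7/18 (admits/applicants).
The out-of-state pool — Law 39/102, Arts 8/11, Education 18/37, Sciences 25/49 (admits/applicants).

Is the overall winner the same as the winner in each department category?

Law: Pool A 3/10 = 30.0%, the out-of-state pool 39/102 = 38.2% → the out-of-state pool
Arts: Pool A 85/143 = 59.4%, the out-of-state pool 8/11 = 72.7% → the out-of-state pool
Education: Pool A 16/48 = 33.3%, the out-of-state pool 18/37 = 48.6% → the out-of-state pool
Sciences: Pool A 7/18 = 38.9%, the out-of-state pool 25/49 = 51.0% → the out-of-state pool
Overall: Pool A 111/219 = 50.7%, the out-of-state pool 90/199 = 45.2% → Pool A
The out-of-state pool wins each department group but Pool A wins overall — the comparison reverses. The out-of-state pool's applicants skew toward Law, which has a lower base rate.

No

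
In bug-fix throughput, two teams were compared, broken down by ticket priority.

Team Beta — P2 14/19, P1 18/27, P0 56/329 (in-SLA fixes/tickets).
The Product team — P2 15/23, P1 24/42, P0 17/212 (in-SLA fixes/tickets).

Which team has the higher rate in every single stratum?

P2: Team Beta 14/19 = 73.7%, the Product team 15/23 = 65.2% → Team Beta
P1: Team Beta 18/27 = 66.7%, the Product team 24/42 = 57.1% → Team Beta
P0: Team Beta 56/329 = 17.0%, the Product team 17/212 = 8.0% → Team Beta
Team Beta has the higher rate in all 3 groups.

Team Beta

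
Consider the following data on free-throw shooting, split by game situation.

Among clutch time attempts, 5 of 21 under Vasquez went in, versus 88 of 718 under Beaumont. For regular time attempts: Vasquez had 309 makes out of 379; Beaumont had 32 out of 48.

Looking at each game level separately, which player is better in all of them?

Vasquez

Clutch time: Vasquez 5/21 = 23.8%, Beaumont 88/718 = 12.3% → Vasquez
Regular time: Vasquez 309/379 = 81.5%, Beaumont 32/48 = 66.7% → Vasquez
Vasquez has the higher rate in both groups.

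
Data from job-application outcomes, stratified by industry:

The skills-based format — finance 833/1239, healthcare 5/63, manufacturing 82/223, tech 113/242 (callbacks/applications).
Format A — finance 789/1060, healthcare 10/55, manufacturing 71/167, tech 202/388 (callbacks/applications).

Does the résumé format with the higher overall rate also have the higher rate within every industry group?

Yes

Finance: the skills-based format 833/1239 = 67.2%, Format A 789/1060 = 74.4% → Format A
Healthcare: the skills-based format 5/63 = 7.9%, Format A 10/55 = 18.2% → Format A
Manufacturing: the skills-based format 82/223 = 36.8%, Format A 71/167 = 42.5% → Format A
Tech: the skills-based format 113/242 = 46.7%, Format A 202/388 = 52.1% → Format A
Overall: the skills-based format 1033/1767 = 58.5%, Format A 1072/1670 = 64.2% → Format A
Format A wins overall and in every industry group — no reversal.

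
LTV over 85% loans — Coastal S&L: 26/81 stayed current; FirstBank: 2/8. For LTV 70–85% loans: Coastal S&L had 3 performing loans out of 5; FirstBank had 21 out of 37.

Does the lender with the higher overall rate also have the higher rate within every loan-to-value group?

LTV over 85%: Coastal S&L 26/81 = 32.1%, FirstBank 2/8 = 25.0% → Coastal S&L
LTV 70–85%: Coastal S&L 3/5 = 60.0%, FirstBank 21/37 = 56.8% → Coastal S&L
Overall: Coastal S&L 29/86 = 33.7%, FirstBank 23/45 = 51.1% → FirstBank
Coastal S&L wins each loan-to-value group but FirstBank wins overall — the comparison reverses. Coastal S&L's loans skew toward LTV over 85%, which has a lower base rate.

No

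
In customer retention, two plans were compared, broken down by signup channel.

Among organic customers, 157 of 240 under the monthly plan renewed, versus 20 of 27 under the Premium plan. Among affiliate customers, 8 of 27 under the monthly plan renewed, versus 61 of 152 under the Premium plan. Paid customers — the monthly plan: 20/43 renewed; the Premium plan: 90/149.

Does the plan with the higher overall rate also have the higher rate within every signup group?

Organic: the monthly plan 157/240 = 65.4%, the Premium plan 20/27 = 74.1% → the Premium plan
Affiliate: the monthly plan 8/27 = 29.6%, the Premium plan 61/152 = 40.1% → the Premium plan
Paid: the monthly plan 20/43 = 46.5%, the Premium plan 90/149 = 60.4% → the Premium plan
Overall: the monthly plan 185/310 = 59.7%, the Premium plan 171/328 = 52.1% → the monthly plan
The Premium plan wins each signup group but the monthly plan wins overall — the comparison reverses. The Premium plan's customers skew toward affiliate, which has a lower base rate.

No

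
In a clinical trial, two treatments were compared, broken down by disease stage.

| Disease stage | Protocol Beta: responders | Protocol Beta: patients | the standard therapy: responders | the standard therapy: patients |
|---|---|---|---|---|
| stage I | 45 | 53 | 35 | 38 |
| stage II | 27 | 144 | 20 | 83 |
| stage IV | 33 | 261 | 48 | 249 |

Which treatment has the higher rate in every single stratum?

the standard therapy

Stage I: Protocol Beta 45/53 = 84.9%, the standard therapy 35/38 = 92.1% → the standard therapy
Stage II: Protocol Beta 27/144 = 18.8%, the standard therapy 20/83 = 24.1% → the standard therapy
Stage IV: Protocol Beta 33/261 = 12.6%, the standard therapy 48/249 = 19.3% → the standard therapy
The standard therapy has the higher rate in all 3 groups.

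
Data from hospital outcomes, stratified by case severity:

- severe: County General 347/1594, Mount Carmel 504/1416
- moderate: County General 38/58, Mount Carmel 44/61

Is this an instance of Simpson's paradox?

No

Severe: County General 347/1594 = 21.8%, Mount Carmel 504/1416 = 35.6% → Mount Carmel
Moderate: County General 38/58 = 65.5%, Mount Carmel 44/61 = 72.1% → Mount Carmel
Overall: County General 385/1652 = 23.3%, Mount Carmel 548/1477 = 37.1% → Mount Carmel
Mount Carmel wins overall and in every case group — no reversal.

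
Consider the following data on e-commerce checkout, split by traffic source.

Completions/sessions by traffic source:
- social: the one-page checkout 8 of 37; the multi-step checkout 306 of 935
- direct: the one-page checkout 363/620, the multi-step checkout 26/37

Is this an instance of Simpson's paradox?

Yes

Social: the one-page checkout 8/37 = 21.6%, the multi-step checkout 306/935 = 32.7% → the multi-step checkout
Direct: the one-page checkout 363/620 = 58.5%, the multi-step checkout 26/37 = 70.3% → the multi-step checkout
Overall: the one-page checkout 371/657 = 56.5%, the multi-step checkout 332/972 = 34.2% → the one-page checkout
The multi-step checkout wins each traffic group but the one-page checkout wins overall — the comparison reverses. The multi-step checkout's sessions skew toward social, which has a lower base rate.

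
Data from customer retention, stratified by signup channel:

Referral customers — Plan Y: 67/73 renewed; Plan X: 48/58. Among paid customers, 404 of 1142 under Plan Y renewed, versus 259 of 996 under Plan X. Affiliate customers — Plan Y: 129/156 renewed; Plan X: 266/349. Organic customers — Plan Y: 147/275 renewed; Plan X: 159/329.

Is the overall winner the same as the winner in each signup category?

Referral: Plan Y 67/73 = 91.8%, Plan X 48/58 = 82.8% → Plan Y
Paid: Plan Y 404/1142 = 35.4%, Plan X 259/996 = 26.0% → Plan Y
Affiliate: Plan Y 129/156 = 82.7%, Plan X 266/349 = 76.2% → Plan Y
Organic: Plan Y 147/275 = 53.5%, Plan X 159/329 = 48.3% → Plan Y
Overall: Plan Y 747/1646 = 45.4%, Plan X 732/1732 = 42.3% → Plan Y
Plan Y wins overall and in every signup group — no reversal.

Yes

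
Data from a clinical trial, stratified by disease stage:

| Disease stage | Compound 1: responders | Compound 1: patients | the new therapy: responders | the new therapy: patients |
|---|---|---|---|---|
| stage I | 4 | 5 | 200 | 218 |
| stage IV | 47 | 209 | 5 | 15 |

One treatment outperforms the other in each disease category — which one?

the new therapy

Stage I: Compound 1 4/5 = 80.0%, the new therapy 200/218 = 91.7% → the new therapy
Stage IV: Compound 1 47/209 = 22.5%, the new therapy 5/15 = 33.3% → the new therapy
The new therapy has the higher rate in both groups.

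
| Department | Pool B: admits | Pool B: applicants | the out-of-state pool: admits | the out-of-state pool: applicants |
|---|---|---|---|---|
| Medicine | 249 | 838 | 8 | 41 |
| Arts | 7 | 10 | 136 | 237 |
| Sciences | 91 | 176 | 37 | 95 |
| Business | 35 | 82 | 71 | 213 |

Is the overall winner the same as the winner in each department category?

Medicine: Pool B 249/838 = 29.7%, the out-of-state pool 8/41 = 19.5% → Pool B
Arts: Pool B 7/10 = 70.0%, the out-of-state pool 136/237 = 57.4% → Pool B
Sciences: Pool B 91/176 = 51.7%, the out-of-state pool 37/95 = 38.9% → Pool B
Business: Pool B 35/82 = 42.7%, the out-of-state pool 71/213 = 33.3% → Pool B
Overall: Pool B 382/1106 = 34.5%, the out-of-state pool 252/586 = 43.0% → the out-of-state pool
Pool B wins each department group but the out-of-state pool wins overall — the comparison reverses. Pool B's applicants skew toward Medicine, which has a lower base rate.

No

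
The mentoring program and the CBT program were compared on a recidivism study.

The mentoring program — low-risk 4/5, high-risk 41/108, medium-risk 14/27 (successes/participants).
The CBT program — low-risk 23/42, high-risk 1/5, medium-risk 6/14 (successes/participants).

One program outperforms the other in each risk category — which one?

Low-risk: the mentoring program 4/5 = 80.0%, the CBT program 23/42 = 54.8% → the mentoring program
High-risk: the mentoring program 41/108 = 38.0%, the CBT program 1/5 = 20.0% → the mentoring program
Medium-risk: the mentoring program 14/27 = 51.9%, the CBT program 6/14 = 42.9% → the mentoring program
The mentoring program has the higher rate in all 3 groups.

the mentoring program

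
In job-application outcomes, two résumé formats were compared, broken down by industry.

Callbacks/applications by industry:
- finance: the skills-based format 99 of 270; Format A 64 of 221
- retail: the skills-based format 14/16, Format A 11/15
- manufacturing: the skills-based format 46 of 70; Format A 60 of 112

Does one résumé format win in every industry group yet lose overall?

No

Finance: the skills-based format 99/270 = 36.7%, Format A 64/221 = 29.0% → the skills-based format
Retail: the skills-based format 14/16 = 87.5%, Format A 11/15 = 73.3% → the skills-based format
Manufacturing: the skills-based format 46/70 = 65.7%, Format A 60/112 = 53.6% → the skills-based format
Overall: the skills-based format 159/356 = 44.7%, Format A 135/348 = 38.8% → the skills-based format
The skills-based format wins overall and in every industry group — no reversal.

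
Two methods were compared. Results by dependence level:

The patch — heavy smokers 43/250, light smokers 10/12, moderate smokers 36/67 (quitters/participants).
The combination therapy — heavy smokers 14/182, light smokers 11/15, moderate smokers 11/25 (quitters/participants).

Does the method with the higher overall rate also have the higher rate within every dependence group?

Heavy smokers: the patch 43/250 = 17.2%, the combination therapy 14/182 = 7.7% → the patch
Light smokers: the patch 10/12 = 83.3%, the combination therapy 11/15 = 73.3% → the patch
Moderate smokers: the patch 36/67 = 53.7%, the combination therapy 11/25 = 44.0% → the patch
Overall: the patch 89/329 = 27.1%, the combination therapy 36/222 = 16.2% → the patch
The patch wins overall and in every dependence group — no reversal.

Yes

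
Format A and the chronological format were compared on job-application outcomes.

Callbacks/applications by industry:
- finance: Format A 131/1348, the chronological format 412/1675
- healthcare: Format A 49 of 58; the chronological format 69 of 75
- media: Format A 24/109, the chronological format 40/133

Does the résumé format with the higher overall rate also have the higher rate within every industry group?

Yes

Finance: Format A 131/1348 = 9.7%, the chronological format 412/1675 = 24.6% → the chronological format
Healthcare: Format A 49/58 = 84.5%, the chronological format 69/75 = 92.0% → the chronological format
Media: Format A 24/109 = 22.0%, the chronological format 40/133 = 30.1% → the chronological format
Overall: Format A 204/1515 = 13.5%, the chronological format 521/1883 = 27.7% → the chronological format
The chronological format wins overall and in every industry group — no reversal.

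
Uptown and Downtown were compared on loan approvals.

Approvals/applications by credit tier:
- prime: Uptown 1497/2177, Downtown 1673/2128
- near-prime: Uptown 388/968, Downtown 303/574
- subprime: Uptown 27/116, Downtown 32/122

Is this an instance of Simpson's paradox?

Prime: Uptown 1497/2177 = 68.8%, Downtown 1673/2128 = 78.6% → Downtown
Near-prime: Uptown 388/968 = 40.1%, Downtown 303/574 = 52.8% → Downtown
Subprime: Uptown 27/116 = 23.3%, Downtown 32/122 = 26.2% → Downtown
Overall: Uptown 1912/3261 = 58.6%, Downtown 2008/2824 = 71.1% → Downtown
Downtown wins overall and in every credit group — no reversal.

No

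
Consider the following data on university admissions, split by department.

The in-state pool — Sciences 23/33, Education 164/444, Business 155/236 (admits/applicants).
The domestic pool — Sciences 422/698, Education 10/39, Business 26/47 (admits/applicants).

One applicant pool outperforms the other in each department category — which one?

the in-state pool

Sciences: the in-state pool 23/33 = 69.7%, the domestic pool 422/698 = 60.5% → the in-state pool
Education: the in-state pool 164/444 = 36.9%, the domestic pool 10/39 = 25.6% → the in-state pool
Business: the in-state pool 155/236 = 65.7%, the domestic pool 26/47 = 55.3% → the in-state pool
The in-state pool has the higher rate in all 3 groups.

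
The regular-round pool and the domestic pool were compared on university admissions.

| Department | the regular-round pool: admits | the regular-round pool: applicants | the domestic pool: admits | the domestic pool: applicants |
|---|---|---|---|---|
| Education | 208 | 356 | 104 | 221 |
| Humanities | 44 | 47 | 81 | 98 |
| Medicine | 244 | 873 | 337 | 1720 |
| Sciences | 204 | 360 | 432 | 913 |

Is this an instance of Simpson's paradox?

Education: the regular-round pool 208/356 = 58.4%, the domestic pool 104/221 = 47.1% → the regular-round pool
Humanities: the regular-round pool 44/47 = 93.6%, the domestic pool 81/98 = 82.7% → the regular-round pool
Medicine: the regular-round pool 244/873 = 27.9%, the domestic pool 337/1720 = 19.6% → the regular-round pool
Sciences: the regular-round pool 204/360 = 56.7%, the domestic pool 432/913 = 47.3% → the regular-round pool
Overall: the regular-round pool 700/1636 = 42.8%, the domestic pool 954/2952 = 32.3% → the regular-round pool
The regular-round pool wins overall and in every department group — no reversal.

No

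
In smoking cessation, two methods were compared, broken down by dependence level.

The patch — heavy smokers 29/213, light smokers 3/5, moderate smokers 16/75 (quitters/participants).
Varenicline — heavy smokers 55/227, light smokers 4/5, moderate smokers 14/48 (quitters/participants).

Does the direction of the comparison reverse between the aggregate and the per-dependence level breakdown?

Heavy smokers: the patch 29/213 = 13.6%, varenicline 55/227 = 24.2% → varenicline
Light smokers: the patch 3/5 = 60.0%, varenicline 4/5 = 80.0% → varenicline
Moderate smokers: the patch 16/75 = 21.3%, varenicline 14/48 = 29.2% → varenicline
Overall: the patch 48/293 = 16.4%, varenicline 73/280 = 26.1% → varenicline
Varenicline wins overall and in every dependence group — no reversal.

No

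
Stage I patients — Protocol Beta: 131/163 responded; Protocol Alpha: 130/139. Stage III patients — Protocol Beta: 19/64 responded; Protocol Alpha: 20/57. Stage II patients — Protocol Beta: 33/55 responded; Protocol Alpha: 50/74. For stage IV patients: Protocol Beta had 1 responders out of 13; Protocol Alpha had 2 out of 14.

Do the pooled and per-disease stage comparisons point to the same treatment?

Yes

Stage I: Protocol Beta 131/163 = 80.4%, Protocol Alpha 130/139 = 93.5% → Protocol Alpha
Stage III: Protocol Beta 19/64 = 29.7%, Protocol Alpha 20/57 = 35.1% → Protocol Alpha
Stage II: Protocol Beta 33/55 = 60.0%, Protocol Alpha 50/74 = 67.6% → Protocol Alpha
Stage IV: Protocol Beta 1/13 = 7.7%, Protocol Alpha 2/14 = 14.3% → Protocol Alpha
Overall: Protocol Beta 184/295 = 62.4%, Protocol Alpha 202/284 = 71.1% → Protocol Alpha
Protocol Alpha wins overall and in every disease group — no reversal.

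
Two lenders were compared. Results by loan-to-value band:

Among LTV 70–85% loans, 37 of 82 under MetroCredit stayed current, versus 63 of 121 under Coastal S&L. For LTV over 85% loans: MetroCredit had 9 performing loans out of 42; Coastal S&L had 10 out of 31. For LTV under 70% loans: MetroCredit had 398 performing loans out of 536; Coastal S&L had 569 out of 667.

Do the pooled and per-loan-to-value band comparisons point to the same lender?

LTV 70–85%: MetroCredit 37/82 = 45.1%, Coastal S&L 63/121 = 52.1% → Coastal S&L
LTV over 85%: MetroCredit 9/42 = 21.4%, Coastal S&L 10/31 = 32.3% → Coastal S&L
LTV under 70%: MetroCredit 398/536 = 74.3%, Coastal S&L 569/667 = 85.3% → Coastal S&L
Overall: MetroCredit 444/660 = 67.3%, Coastal S&L 642/819 = 78.4% → Coastal S&L
Coastal S&L wins overall and in every loan-to-value group — no reversal.

Yes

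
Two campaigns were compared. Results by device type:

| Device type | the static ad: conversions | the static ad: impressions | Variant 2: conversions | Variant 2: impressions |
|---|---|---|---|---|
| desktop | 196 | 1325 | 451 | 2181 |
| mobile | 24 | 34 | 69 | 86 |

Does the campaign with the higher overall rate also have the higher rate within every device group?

Yes

Desktop: the static ad 196/1325 = 14.8%, Variant 2 451/2181 = 20.7% → Variant 2
Mobile: the static ad 24/34 = 70.6%, Variant 2 69/86 = 80.2% → Variant 2
Overall: the static ad 220/1359 = 16.2%, Variant 2 520/2267 = 22.9% → Variant 2
Variant 2 wins overall and in every device group — no reversal.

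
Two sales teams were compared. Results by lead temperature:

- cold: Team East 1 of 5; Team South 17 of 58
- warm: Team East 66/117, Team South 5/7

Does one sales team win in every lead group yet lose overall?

Cold: Team East 1/5 = 20.0%, Team South 17/58 = 29.3% → Team South
Warm: Team East 66/117 = 56.4%, Team South 5/7 = 71.4% → Team South
Overall: Team East 67/122 = 54.9%, Team South 22/65 = 33.8% → Team East
Team South wins each lead group but Team East wins overall — the comparison reverses. Team South's leads skew toward cold, which has a lower base rate.

Yes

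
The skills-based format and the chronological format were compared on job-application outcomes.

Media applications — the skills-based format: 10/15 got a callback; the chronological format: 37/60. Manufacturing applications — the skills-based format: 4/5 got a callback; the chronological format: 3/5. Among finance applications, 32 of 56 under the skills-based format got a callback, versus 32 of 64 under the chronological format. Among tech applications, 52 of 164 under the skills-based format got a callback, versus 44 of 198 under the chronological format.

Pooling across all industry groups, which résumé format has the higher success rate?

the skills-based format

Media: the skills-based format 10/15 = 66.7%, the chronological format 37/60 = 61.7% → the skills-based format
Manufacturing: the skills-based format 4/5 = 80.0%, the chronological format 3/5 = 60.0% → the skills-based format
Finance: the skills-based format 32/56 = 57.1%, the chronological format 32/64 = 50.0% → the skills-based format
Tech: the skills-based format 52/164 = 31.7%, the chronological format 44/198 = 22.2% → the skills-based format
Overall: the skills-based format 98/240 = 40.8%, the chronological format 116/327 = 35.5% → the skills-based format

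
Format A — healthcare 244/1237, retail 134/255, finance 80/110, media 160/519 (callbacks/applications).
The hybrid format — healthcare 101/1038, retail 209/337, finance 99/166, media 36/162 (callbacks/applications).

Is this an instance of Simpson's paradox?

Healthcare: Format A 244/1237 = 19.7%, the hybrid format 101/1038 = 9.7% → Format A
Retail: Format A 134/255 = 52.5%, the hybrid format 209/337 = 62.0% → the hybrid format
Finance: Format A 80/110 = 72.7%, the hybrid format 99/166 = 59.6% → Format A
Media: Format A 160/519 = 30.8%, the hybrid format 36/162 = 22.2% → Format A
Overall: Format A 618/2121 = 29.1%, the hybrid format 445/1703 = 26.1% → Format A
Neither sweeps: Format A wins 3 of 4 groups, the hybrid format wins 1. Format A wins overall but not every group — no Simpson reversal.

No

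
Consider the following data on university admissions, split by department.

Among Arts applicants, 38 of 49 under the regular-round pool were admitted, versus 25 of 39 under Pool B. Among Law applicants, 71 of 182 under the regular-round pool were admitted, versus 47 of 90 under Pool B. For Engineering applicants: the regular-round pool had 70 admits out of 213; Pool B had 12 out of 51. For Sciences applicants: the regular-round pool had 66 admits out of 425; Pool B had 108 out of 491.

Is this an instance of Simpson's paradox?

No

Arts: the regular-round pool 38/49 = 77.6%, Pool B 25/39 = 64.1% → the regular-round pool
Law: the regular-round pool 71/182 = 39.0%, Pool B 47/90 = 52.2% → Pool B
Engineering: the regular-round pool 70/213 = 32.9%, Pool B 12/51 = 23.5% → the regular-round pool
Sciences: the regular-round pool 66/425 = 15.5%, Pool B 108/491 = 22.0% → Pool B
Overall: the regular-round pool 245/869 = 28.2%, Pool B 192/671 = 28.6% → Pool B
Neither sweeps: the regular-round pool wins 2 of 4 groups, Pool B wins 2. Pool B wins overall but not every group — no Simpson reversal.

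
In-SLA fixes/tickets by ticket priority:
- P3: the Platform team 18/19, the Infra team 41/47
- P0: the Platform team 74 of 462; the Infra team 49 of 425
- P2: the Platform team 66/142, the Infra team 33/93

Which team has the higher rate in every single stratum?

the Platform team

P3: the Platform team 18/19 = 94.7%, the Infra team 41/47 = 87.2% → the Platform team
P0: the Platform team 74/462 = 16.0%, the Infra team 49/425 = 11.5% → the Platform team
P2: the Platform team 66/142 = 46.5%, the Infra team 33/93 = 35.5% → the Platform team
The Platform team has the higher rate in all 3 groups.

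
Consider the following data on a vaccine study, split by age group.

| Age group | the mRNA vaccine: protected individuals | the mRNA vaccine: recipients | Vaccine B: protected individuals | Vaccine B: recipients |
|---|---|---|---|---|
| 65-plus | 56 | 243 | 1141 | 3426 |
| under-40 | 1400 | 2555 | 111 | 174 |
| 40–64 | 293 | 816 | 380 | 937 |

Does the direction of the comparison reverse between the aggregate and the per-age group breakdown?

Yes

65-plus: the mRNA vaccine 56/243 = 23.0%, Vaccine B 1141/3426 = 33.3% → Vaccine B
Under-40: the mRNA vaccine 1400/2555 = 54.8%, Vaccine B 111/174 = 63.8% → Vaccine B
40–64: the mRNA vaccine 293/816 = 35.9%, Vaccine B 380/937 = 40.6% → Vaccine B
Overall: the mRNA vaccine 1749/3614 = 48.4%, Vaccine B 1632/4537 = 36.0% → the mRNA vaccine
Vaccine B wins each age group but the mRNA vaccine wins overall — the comparison reverses. Vaccine B's recipients skew toward 65-plus, which has a lower base rate.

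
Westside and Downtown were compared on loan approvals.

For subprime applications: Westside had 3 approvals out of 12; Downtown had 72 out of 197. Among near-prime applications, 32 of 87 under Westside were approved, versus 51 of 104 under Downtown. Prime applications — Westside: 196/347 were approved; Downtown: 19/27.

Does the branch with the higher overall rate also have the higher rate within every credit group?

No

Subprime: Westside 3/12 = 25.0%, Downtown 72/197 = 36.5% → Downtown
Near-prime: Westside 32/87 = 36.8%, Downtown 51/104 = 49.0% → Downtown
Prime: Westside 196/347 = 56.5%, Downtown 19/27 = 70.4% → Downtown
Overall: Westside 231/446 = 51.8%, Downtown 142/328 = 43.3% → Westside
Downtown wins each credit group but Westside wins overall — the comparison reverses. Downtown's applications skew toward subprime, which has a lower base rate.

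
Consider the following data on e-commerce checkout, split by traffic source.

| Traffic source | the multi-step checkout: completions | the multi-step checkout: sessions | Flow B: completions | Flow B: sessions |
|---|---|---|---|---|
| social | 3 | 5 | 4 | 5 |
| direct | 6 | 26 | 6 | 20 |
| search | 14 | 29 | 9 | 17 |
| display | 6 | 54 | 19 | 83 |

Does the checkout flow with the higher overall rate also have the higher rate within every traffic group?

Yes

Social: the multi-step checkout 3/5 = 60.0%, Flow B 4/5 = 80.0% → Flow B
Direct: the multi-step checkout 6/26 = 23.1%, Flow B 6/20 = 30.0% → Flow B
Search: the multi-step checkout 14/29 = 48.3%, Flow B 9/17 = 52.9% → Flow B
Display: the multi-step checkout 6/54 = 11.1%, Flow B 19/83 = 22.9% → Flow B
Overall: the multi-step checkout 29/114 = 25.4%, Flow B 38/125 = 30.4% → Flow B
Flow B wins overall and in every traffic group — no reversal.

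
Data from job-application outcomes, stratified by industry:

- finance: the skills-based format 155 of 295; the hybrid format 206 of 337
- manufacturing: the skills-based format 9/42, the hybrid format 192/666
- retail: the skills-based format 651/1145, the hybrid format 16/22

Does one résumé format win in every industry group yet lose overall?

Finance: the skills-based format 155/295 = 52.5%, the hybrid format 206/337 = 61.1% → the hybrid format
Manufacturing: the skills-based format 9/42 = 21.4%, the hybrid format 192/666 = 28.8% → the hybrid format
Retail: the skills-based format 651/1145 = 56.9%, the hybrid format 16/22 = 72.7% → the hybrid format
Overall: the skills-based format 815/1482 = 55.0%, the hybrid format 414/1025 = 40.4% → the skills-based format
The hybrid format wins each industry group but the skills-based format wins overall — the comparison reverses. The hybrid format's applications skew toward manufacturing, which has a lower base rate.

Yes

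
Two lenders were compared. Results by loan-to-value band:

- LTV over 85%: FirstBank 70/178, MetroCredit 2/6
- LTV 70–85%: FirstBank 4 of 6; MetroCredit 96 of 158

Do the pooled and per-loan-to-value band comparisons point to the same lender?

No

LTV over 85%: FirstBank 70/178 = 39.3%, MetroCredit 2/6 = 33.3% → FirstBank
LTV 70–85%: FirstBank 4/6 = 66.7%, MetroCredit 96/158 = 60.8% → FirstBank
Overall: FirstBank 74/184 = 40.2%, MetroCredit 98/164 = 59.8% → MetroCredit
FirstBank wins each loan-to-value group but MetroCredit wins overall — the comparison reverses. FirstBank's loans skew toward LTV over 85%, which has a lower base rate.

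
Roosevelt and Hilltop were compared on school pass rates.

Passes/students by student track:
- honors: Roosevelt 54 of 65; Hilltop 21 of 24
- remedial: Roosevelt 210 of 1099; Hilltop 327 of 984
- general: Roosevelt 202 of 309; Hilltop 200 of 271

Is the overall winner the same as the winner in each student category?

Yes

Honors: Roosevelt 54/65 = 83.1%, Hilltop 21/24 = 87.5% → Hilltop
Remedial: Roosevelt 210/1099 = 19.1%, Hilltop 327/984 = 33.2% → Hilltop
General: Roosevelt 202/309 = 65.4%, Hilltop 200/271 = 73.8% → Hilltop
Overall: Roosevelt 466/1473 = 31.6%, Hilltop 548/1279 = 42.8% → Hilltop
Hilltop wins overall and in every student group — no reversal.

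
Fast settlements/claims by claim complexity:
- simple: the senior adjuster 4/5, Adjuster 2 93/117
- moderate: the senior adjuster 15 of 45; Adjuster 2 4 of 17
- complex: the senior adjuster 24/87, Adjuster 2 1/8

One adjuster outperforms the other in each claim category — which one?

the senior adjuster

Simple: the senior adjuster 4/5 = 80.0%, Adjuster 2 93/117 = 79.5% → the senior adjuster
Moderate: the senior adjuster 15/45 = 33.3%, Adjuster 2 4/17 = 23.5% → the senior adjuster
Complex: the senior adjuster 24/87 = 27.6%, Adjuster 2 1/8 = 12.5% → the senior adjuster
The senior adjuster has the higher rate in all 3 groups.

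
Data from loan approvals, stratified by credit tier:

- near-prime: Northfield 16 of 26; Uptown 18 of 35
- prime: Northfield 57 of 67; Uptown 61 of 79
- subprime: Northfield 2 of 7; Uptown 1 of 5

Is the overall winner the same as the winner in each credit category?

Yes

Near-prime: Northfield 16/26 = 61.5%, Uptown 18/35 = 51.4% → Northfield
Prime: Northfield 57/67 = 85.1%, Uptown 61/79 = 77.2% → Northfield
Subprime: Northfield 2/7 = 28.6%, Uptown 1/5 = 20.0% → Northfield
Overall: Northfield 75/100 = 75.0%, Uptown 80/119 = 67.2% → Northfield
Northfield wins overall and in every credit group — no reversal.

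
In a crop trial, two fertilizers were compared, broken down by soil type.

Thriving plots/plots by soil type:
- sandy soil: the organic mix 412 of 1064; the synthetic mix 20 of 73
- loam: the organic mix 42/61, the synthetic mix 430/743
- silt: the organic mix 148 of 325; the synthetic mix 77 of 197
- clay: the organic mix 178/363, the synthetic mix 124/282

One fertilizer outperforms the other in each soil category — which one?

the organic mix

Sandy soil: the organic mix 412/1064 = 38.7%, the synthetic mix 20/73 = 27.4% → the organic mix
Loam: the organic mix 42/61 = 68.9%, the synthetic mix 430/743 = 57.9% → the organic mix
Silt: the organic mix 148/325 = 45.5%, the synthetic mix 77/197 = 39.1% → the organic mix
Clay: the organic mix 178/363 = 49.0%, the synthetic mix 124/282 = 44.0% → the organic mix
The organic mix has the higher rate in all 4 groups.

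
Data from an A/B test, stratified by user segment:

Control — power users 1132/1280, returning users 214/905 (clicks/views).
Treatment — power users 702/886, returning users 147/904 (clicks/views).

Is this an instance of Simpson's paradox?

No

Power users: Control 1132/1280 = 88.4%, Treatment 702/886 = 79.2% → Control
Returning users: Control 214/905 = 23.6%, Treatment 147/904 = 16.3% → Control
Overall: Control 1346/2185 = 61.6%, Treatment 849/1790 = 47.4% → Control
Control wins overall and in every user group — no reversal.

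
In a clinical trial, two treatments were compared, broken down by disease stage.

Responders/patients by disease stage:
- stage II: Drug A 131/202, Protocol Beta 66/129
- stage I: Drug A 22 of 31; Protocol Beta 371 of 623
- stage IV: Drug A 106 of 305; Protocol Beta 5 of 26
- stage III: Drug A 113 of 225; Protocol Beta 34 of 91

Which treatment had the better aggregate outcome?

Protocol Beta

Stage II: Drug A 131/202 = 64.9%, Protocol Beta 66/129 = 51.2% → Drug A
Stage I: Drug A 22/31 = 71.0%, Protocol Beta 371/623 = 59.6% → Drug A
Stage IV: Drug A 106/305 = 34.8%, Protocol Beta 5/26 = 19.2% → Drug A
Stage III: Drug A 113/225 = 50.2%, Protocol Beta 34/91 = 37.4% → Drug A
Overall: Drug A 372/763 = 48.8%, Protocol Beta 476/869 = 54.8% → Protocol Beta
(Drug A wins every disease group but Protocol Beta wins overall — Drug A's patients skew toward the low-rate stage IV group.)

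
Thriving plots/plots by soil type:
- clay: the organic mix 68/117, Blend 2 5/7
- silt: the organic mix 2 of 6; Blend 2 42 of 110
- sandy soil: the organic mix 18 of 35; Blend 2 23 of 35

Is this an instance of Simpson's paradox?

Clay: the organic mix 68/117 = 58.1%, Blend 2 5/7 = 71.4% → Blend 2
Silt: the organic mix 2/6 = 33.3%, Blend 2 42/110 = 38.2% → Blend 2
Sandy soil: the organic mix 18/35 = 51.4%, Blend 2 23/35 = 65.7% → Blend 2
Overall: the organic mix 88/158 = 55.7%, Blend 2 70/152 = 46.1% → the organic mix
Blend 2 wins each soil group but the organic mix wins overall — the comparison reverses. Blend 2's plots skew toward silt, which has a lower base rate.

Yes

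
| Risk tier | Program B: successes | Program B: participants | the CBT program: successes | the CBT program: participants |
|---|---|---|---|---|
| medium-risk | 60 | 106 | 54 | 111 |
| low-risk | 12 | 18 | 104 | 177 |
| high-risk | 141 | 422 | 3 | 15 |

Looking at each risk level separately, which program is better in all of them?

Medium-risk: Program B 60/106 = 56.6%, the CBT program 54/111 = 48.6% → Program B
Low-risk: Program B 12/18 = 66.7%, the CBT program 104/177 = 58.8% → Program B
High-risk: Program B 141/422 = 33.4%, the CBT program 3/15 = 20.0% → Program B
Program B has the higher rate in all 3 groups.

Program B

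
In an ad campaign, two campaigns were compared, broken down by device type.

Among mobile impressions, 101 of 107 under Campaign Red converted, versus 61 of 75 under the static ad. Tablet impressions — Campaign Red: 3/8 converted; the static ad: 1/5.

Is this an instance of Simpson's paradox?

Mobile: Campaign Red 101/107 = 94.4%, the static ad 61/75 = 81.3% → Campaign Red
Tablet: Campaign Red 3/8 = 37.5%, the static ad 1/5 = 20.0% → Campaign Red
Overall: Campaign Red 104/115 = 90.4%, the static ad 62/80 = 77.5% → Campaign Red
Campaign Red wins overall and in every device group — no reversal.

No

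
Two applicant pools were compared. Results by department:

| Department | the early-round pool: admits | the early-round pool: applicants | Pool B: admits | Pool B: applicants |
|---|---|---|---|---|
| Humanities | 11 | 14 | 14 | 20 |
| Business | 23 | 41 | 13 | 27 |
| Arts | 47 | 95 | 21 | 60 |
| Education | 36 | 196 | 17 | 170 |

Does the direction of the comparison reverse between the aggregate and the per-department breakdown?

No

Humanities: the early-round pool 11/14 = 78.6%, Pool B 14/20 = 70.0% → the early-round pool
Business: the early-round pool 23/41 = 56.1%, Pool B 13/27 = 48.1% → the early-round pool
Arts: the early-round pool 47/95 = 49.5%, Pool B 21/60 = 35.0% → the early-round pool
Education: the early-round pool 36/196 = 18.4%, Pool B 17/170 = 10.0% → the early-round pool
Overall: the early-round pool 117/346 = 33.8%, Pool B 65/277 = 23.5% → the early-round pool
The early-round pool wins overall and in every department group — no reversal.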